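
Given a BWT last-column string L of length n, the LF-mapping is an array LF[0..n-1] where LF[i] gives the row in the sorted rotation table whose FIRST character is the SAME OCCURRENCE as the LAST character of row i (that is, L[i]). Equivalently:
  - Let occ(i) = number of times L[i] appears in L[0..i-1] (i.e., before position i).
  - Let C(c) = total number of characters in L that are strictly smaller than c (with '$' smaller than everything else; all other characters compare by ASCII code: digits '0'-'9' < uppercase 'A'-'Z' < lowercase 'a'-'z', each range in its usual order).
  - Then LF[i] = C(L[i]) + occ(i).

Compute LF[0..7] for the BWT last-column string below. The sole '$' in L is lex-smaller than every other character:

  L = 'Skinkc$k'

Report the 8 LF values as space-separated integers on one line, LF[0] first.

Answer: 1 4 3 7 5 2 0 6

Derivation:
Char counts: '$':1, 'S':1, 'c':1, 'i':1, 'k':3, 'n':1
C (first-col start): C('$')=0, C('S')=1, C('c')=2, C('i')=3, C('k')=4, C('n')=7
L[0]='S': occ=0, LF[0]=C('S')+0=1+0=1
L[1]='k': occ=0, LF[1]=C('k')+0=4+0=4
L[2]='i': occ=0, LF[2]=C('i')+0=3+0=3
L[3]='n': occ=0, LF[3]=C('n')+0=7+0=7
L[4]='k': occ=1, LF[4]=C('k')+1=4+1=5
L[5]='c': occ=0, LF[5]=C('c')+0=2+0=2
L[6]='$': occ=0, LF[6]=C('$')+0=0+0=0
L[7]='k': occ=2, LF[7]=C('k')+2=4+2=6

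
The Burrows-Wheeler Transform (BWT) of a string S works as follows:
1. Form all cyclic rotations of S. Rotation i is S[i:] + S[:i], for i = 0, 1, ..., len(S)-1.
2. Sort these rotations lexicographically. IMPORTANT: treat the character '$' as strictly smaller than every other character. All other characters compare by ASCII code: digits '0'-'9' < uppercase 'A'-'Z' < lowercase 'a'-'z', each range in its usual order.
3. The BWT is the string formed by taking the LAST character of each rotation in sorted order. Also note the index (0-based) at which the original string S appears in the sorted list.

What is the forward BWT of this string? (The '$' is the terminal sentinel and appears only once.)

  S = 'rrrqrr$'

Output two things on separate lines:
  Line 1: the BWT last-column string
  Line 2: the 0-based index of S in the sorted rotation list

All 7 rotations (rotation i = S[i:]+S[:i]):
  rot[0] = rrrqrr$
  rot[1] = rrqrr$r
  rot[2] = rqrr$rr
  rot[3] = qrr$rrr
  rot[4] = rr$rrrq
  rot[5] = r$rrrqr
  rot[6] = $rrrqrr
Sorted (with $ < everything):
  sorted[0] = $rrrqrr  (last char: 'r')
  sorted[1] = qrr$rrr  (last char: 'r')
  sorted[2] = r$rrrqr  (last char: 'r')
  sorted[3] = rqrr$rr  (last char: 'r')
  sorted[4] = rr$rrrq  (last char: 'q')
  sorted[5] = rrqrr$r  (last char: 'r')
  sorted[6] = rrrqrr$  (last char: '$')
Last column: rrrrqr$
Original string S is at sorted index 6

Answer: rrrrqr$
6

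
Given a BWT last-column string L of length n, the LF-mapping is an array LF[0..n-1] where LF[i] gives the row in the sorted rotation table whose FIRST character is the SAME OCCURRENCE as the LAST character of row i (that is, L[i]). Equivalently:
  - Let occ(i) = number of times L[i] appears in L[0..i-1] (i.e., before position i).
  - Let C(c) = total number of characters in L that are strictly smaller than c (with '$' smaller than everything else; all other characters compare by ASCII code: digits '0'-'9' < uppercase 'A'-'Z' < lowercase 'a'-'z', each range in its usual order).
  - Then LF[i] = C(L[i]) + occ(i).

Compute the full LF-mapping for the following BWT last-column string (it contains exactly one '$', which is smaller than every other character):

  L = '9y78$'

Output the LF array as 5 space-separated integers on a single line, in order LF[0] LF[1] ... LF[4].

Answer: 3 4 1 2 0

Derivation:
Char counts: '$':1, '7':1, '8':1, '9':1, 'y':1
C (first-col start): C('$')=0, C('7')=1, C('8')=2, C('9')=3, C('y')=4
L[0]='9': occ=0, LF[0]=C('9')+0=3+0=3
L[1]='y': occ=0, LF[1]=C('y')+0=4+0=4
L[2]='7': occ=0, LF[2]=C('7')+0=1+0=1
L[3]='8': occ=0, LF[3]=C('8')+0=2+0=2
L[4]='$': occ=0, LF[4]=C('$')+0=0+0=0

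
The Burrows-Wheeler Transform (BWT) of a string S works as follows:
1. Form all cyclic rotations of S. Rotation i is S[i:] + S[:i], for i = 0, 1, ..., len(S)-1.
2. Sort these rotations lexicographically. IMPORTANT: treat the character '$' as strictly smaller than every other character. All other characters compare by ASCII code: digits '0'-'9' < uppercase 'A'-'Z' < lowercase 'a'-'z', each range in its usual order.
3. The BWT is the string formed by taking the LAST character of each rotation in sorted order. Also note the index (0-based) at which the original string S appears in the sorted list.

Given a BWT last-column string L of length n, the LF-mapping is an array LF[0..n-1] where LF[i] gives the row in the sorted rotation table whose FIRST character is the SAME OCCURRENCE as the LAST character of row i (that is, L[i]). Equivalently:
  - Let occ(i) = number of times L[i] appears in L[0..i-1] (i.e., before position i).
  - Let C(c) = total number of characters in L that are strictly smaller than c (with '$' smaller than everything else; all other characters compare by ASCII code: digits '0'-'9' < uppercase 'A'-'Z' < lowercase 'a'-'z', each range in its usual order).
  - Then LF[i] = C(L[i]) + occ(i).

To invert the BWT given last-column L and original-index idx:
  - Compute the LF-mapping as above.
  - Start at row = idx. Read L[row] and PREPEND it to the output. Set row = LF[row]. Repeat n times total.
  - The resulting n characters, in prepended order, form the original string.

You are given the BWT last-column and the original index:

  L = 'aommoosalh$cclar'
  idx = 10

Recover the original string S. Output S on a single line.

Answer: marshmallococoa$

Derivation:
LF mapping: 1 11 9 10 12 13 15 2 7 6 0 4 5 8 3 14
Walk LF starting at row 10, prepending L[row]:
  step 1: row=10, L[10]='$', prepend. Next row=LF[10]=0
  step 2: row=0, L[0]='a', prepend. Next row=LF[0]=1
  step 3: row=1, L[1]='o', prepend. Next row=LF[1]=11
  step 4: row=11, L[11]='c', prepend. Next row=LF[11]=4
  step 5: row=4, L[4]='o', prepend. Next row=LF[4]=12
  step 6: row=12, L[12]='c', prepend. Next row=LF[12]=5
  step 7: row=5, L[5]='o', prepend. Next row=LF[5]=13
  step 8: row=13, L[13]='l', prepend. Next row=LF[13]=8
  step 9: row=8, L[8]='l', prepend. Next row=LF[8]=7
  step 10: row=7, L[7]='a', prepend. Next row=LF[7]=2
  step 11: row=2, L[2]='m', prepend. Next row=LF[2]=9
  step 12: row=9, L[9]='h', prepend. Next row=LF[9]=6
  step 13: row=6, L[6]='s', prepend. Next row=LF[6]=15
  step 14: row=15, L[15]='r', prepend. Next row=LF[15]=14
  step 15: row=14, L[14]='a', prepend. Next row=LF[14]=3
  step 16: row=3, L[3]='m', prepend. Next row=LF[3]=10
Reversed output: marshmallococoa$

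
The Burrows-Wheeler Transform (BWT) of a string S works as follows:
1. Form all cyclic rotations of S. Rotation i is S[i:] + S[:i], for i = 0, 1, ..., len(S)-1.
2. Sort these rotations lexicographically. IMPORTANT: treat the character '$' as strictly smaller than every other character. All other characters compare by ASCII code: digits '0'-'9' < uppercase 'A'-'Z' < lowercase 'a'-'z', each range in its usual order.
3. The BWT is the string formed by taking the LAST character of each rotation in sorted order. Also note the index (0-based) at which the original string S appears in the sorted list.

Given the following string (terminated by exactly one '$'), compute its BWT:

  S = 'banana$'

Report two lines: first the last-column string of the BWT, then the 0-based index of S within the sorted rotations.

All 7 rotations (rotation i = S[i:]+S[:i]):
  rot[0] = banana$
  rot[1] = anana$b
  rot[2] = nana$ba
  rot[3] = ana$ban
  rot[4] = na$bana
  rot[5] = a$banan
  rot[6] = $banana
Sorted (with $ < everything):
  sorted[0] = $banana  (last char: 'a')
  sorted[1] = a$banan  (last char: 'n')
  sorted[2] = ana$ban  (last char: 'n')
  sorted[3] = anana$b  (last char: 'b')
  sorted[4] = banana$  (last char: '$')
  sorted[5] = na$bana  (last char: 'a')
  sorted[6] = nana$ba  (last char: 'a')
Last column: annb$aa
Original string S is at sorted index 4

Answer: annb$aa
4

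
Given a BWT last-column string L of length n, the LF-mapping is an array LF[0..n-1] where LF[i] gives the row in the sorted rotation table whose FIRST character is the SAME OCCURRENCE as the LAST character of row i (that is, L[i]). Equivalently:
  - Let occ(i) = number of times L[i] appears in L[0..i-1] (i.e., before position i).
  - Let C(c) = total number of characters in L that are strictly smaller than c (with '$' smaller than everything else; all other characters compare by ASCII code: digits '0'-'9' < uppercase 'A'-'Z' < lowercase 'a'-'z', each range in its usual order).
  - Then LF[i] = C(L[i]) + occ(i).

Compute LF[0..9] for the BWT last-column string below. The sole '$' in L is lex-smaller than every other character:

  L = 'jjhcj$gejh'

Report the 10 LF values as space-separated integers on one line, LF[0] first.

Answer: 6 7 4 1 8 0 3 2 9 5

Derivation:
Char counts: '$':1, 'c':1, 'e':1, 'g':1, 'h':2, 'j':4
C (first-col start): C('$')=0, C('c')=1, C('e')=2, C('g')=3, C('h')=4, C('j')=6
L[0]='j': occ=0, LF[0]=C('j')+0=6+0=6
L[1]='j': occ=1, LF[1]=C('j')+1=6+1=7
L[2]='h': occ=0, LF[2]=C('h')+0=4+0=4
L[3]='c': occ=0, LF[3]=C('c')+0=1+0=1
L[4]='j': occ=2, LF[4]=C('j')+2=6+2=8
L[5]='$': occ=0, LF[5]=C('$')+0=0+0=0
L[6]='g': occ=0, LF[6]=C('g')+0=3+0=3
L[7]='e': occ=0, LF[7]=C('e')+0=2+0=2
L[8]='j': occ=3, LF[8]=C('j')+3=6+3=9
L[9]='h': occ=1, LF[9]=C('h')+1=4+1=5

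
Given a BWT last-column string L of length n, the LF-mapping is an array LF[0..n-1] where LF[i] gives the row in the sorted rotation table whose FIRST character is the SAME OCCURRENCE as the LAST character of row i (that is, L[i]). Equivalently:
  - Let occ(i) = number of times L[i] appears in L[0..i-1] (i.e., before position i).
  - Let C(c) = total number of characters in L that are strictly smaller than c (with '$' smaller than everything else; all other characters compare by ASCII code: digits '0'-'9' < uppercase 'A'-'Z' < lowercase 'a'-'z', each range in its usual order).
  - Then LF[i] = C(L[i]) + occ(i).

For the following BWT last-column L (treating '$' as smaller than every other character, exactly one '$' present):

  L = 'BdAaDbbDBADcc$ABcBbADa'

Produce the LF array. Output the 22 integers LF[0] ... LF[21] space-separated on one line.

Answer: 5 21 1 13 9 15 16 10 6 2 11 18 19 0 3 7 20 8 17 4 12 14

Derivation:
Char counts: '$':1, 'A':4, 'B':4, 'D':4, 'a':2, 'b':3, 'c':3, 'd':1
C (first-col start): C('$')=0, C('A')=1, C('B')=5, C('D')=9, C('a')=13, C('b')=15, C('c')=18, C('d')=21
L[0]='B': occ=0, LF[0]=C('B')+0=5+0=5
L[1]='d': occ=0, LF[1]=C('d')+0=21+0=21
L[2]='A': occ=0, LF[2]=C('A')+0=1+0=1
L[3]='a': occ=0, LF[3]=C('a')+0=13+0=13
L[4]='D': occ=0, LF[4]=C('D')+0=9+0=9
L[5]='b': occ=0, LF[5]=C('b')+0=15+0=15
L[6]='b': occ=1, LF[6]=C('b')+1=15+1=16
L[7]='D': occ=1, LF[7]=C('D')+1=9+1=10
L[8]='B': occ=1, LF[8]=C('B')+1=5+1=6
L[9]='A': occ=1, LF[9]=C('A')+1=1+1=2
L[10]='D': occ=2, LF[10]=C('D')+2=9+2=11
L[11]='c': occ=0, LF[11]=C('c')+0=18+0=18
L[12]='c': occ=1, LF[12]=C('c')+1=18+1=19
L[13]='$': occ=0, LF[13]=C('$')+0=0+0=0
L[14]='A': occ=2, LF[14]=C('A')+2=1+2=3
L[15]='B': occ=2, LF[15]=C('B')+2=5+2=7
L[16]='c': occ=2, LF[16]=C('c')+2=18+2=20
L[17]='B': occ=3, LF[17]=C('B')+3=5+3=8
L[18]='b': occ=2, LF[18]=C('b')+2=15+2=17
L[19]='A': occ=3, LF[19]=C('A')+3=1+3=4
L[20]='D': occ=3, LF[20]=C('D')+3=9+3=12
L[21]='a': occ=1, LF[21]=C('a')+1=13+1=14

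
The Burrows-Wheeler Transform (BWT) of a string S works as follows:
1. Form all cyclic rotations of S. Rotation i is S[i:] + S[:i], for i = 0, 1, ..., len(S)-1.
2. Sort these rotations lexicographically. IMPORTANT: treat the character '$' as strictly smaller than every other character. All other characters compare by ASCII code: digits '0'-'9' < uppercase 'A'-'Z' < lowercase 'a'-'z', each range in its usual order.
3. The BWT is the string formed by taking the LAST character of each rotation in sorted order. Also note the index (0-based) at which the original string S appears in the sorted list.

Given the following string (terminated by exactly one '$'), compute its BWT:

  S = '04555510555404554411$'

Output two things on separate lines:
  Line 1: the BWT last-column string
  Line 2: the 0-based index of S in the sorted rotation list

Answer: 14$115454500555554504
2

Derivation:
All 21 rotations (rotation i = S[i:]+S[:i]):
  rot[0] = 04555510555404554411$
  rot[1] = 4555510555404554411$0
  rot[2] = 555510555404554411$04
  rot[3] = 55510555404554411$045
  rot[4] = 5510555404554411$0455
  rot[5] = 510555404554411$04555
  rot[6] = 10555404554411$045555
  rot[7] = 0555404554411$0455551
  rot[8] = 555404554411$04555510
  rot[9] = 55404554411$045555105
  rot[10] = 5404554411$0455551055
  rot[11] = 404554411$04555510555
  rot[12] = 04554411$045555105554
  rot[13] = 4554411$0455551055540
  rot[14] = 554411$04555510555404
  rot[15] = 54411$045555105554045
  rot[16] = 4411$0455551055540455
  rot[17] = 411$04555510555404554
  rot[18] = 11$045555105554045544
  rot[19] = 1$0455551055540455441
  rot[20] = $04555510555404554411
Sorted (with $ < everything):
  sorted[0] = $04555510555404554411  (last char: '1')
  sorted[1] = 04554411$045555105554  (last char: '4')
  sorted[2] = 04555510555404554411$  (last char: '$')
  sorted[3] = 0555404554411$0455551  (last char: '1')
  sorted[4] = 1$0455551055540455441  (last char: '1')
  sorted[5] = 10555404554411$045555  (last char: '5')
  sorted[6] = 11$045555105554045544  (last char: '4')
  sorted[7] = 404554411$04555510555  (last char: '5')
  sorted[8] = 411$04555510555404554  (last char: '4')
  sorted[9] = 4411$0455551055540455  (last char: '5')
  sorted[10] = 4554411$0455551055540  (last char: '0')
  sorted[11] = 4555510555404554411$0  (last char: '0')
  sorted[12] = 510555404554411$04555  (last char: '5')
  sorted[13] = 5404554411$0455551055  (last char: '5')
  sorted[14] = 54411$045555105554045  (last char: '5')
  sorted[15] = 5510555404554411$0455  (last char: '5')
  sorted[16] = 55404554411$045555105  (last char: '5')
  sorted[17] = 554411$04555510555404  (last char: '4')
  sorted[18] = 55510555404554411$045  (last char: '5')
  sorted[19] = 555404554411$04555510  (last char: '0')
  sorted[20] = 555510555404554411$04  (last char: '4')
Last column: 14$115454500555554504
Original string S is at sorted index 2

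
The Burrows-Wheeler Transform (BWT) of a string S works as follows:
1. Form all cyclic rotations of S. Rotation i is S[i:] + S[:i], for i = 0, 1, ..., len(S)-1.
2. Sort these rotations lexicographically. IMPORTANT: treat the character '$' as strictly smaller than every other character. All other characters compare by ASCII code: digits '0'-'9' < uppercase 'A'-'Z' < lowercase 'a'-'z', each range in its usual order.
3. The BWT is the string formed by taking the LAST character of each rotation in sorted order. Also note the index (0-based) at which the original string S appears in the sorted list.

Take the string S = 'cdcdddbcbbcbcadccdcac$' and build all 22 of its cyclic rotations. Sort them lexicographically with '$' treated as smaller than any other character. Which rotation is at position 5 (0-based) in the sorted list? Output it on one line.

Answer: bcbbcbcadccdcac$cdcddd

Derivation:
All 22 rotations (rotation i = S[i:]+S[:i]):
  rot[0] = cdcdddbcbbcbcadccdcac$
  rot[1] = dcdddbcbbcbcadccdcac$c
  rot[2] = cdddbcbbcbcadccdcac$cd
  rot[3] = dddbcbbcbcadccdcac$cdc
  rot[4] = ddbcbbcbcadccdcac$cdcd
  rot[5] = dbcbbcbcadccdcac$cdcdd
  rot[6] = bcbbcbcadccdcac$cdcddd
  rot[7] = cbbcbcadccdcac$cdcdddb
  rot[8] = bbcbcadccdcac$cdcdddbc
  rot[9] = bcbcadccdcac$cdcdddbcb
  rot[10] = cbcadccdcac$cdcdddbcbb
  rot[11] = bcadccdcac$cdcdddbcbbc
  rot[12] = cadccdcac$cdcdddbcbbcb
  rot[13] = adccdcac$cdcdddbcbbcbc
  rot[14] = dccdcac$cdcdddbcbbcbca
  rot[15] = ccdcac$cdcdddbcbbcbcad
  rot[16] = cdcac$cdcdddbcbbcbcadc
  rot[17] = dcac$cdcdddbcbbcbcadcc
  rot[18] = cac$cdcdddbcbbcbcadccd
  rot[19] = ac$cdcdddbcbbcbcadccdc
  rot[20] = c$cdcdddbcbbcbcadccdca
  rot[21] = $cdcdddbcbbcbcadccdcac
Sorted (with $ < everything):
  sorted[0] = $cdcdddbcbbcbcadccdcac
  sorted[1] = ac$cdcdddbcbbcbcadccdc
  sorted[2] = adccdcac$cdcdddbcbbcbc
  sorted[3] = bbcbcadccdcac$cdcdddbc
  sorted[4] = bcadccdcac$cdcdddbcbbc
  sorted[5] = bcbbcbcadccdcac$cdcddd
  sorted[6] = bcbcadccdcac$cdcdddbcb
  sorted[7] = c$cdcdddbcbbcbcadccdca
  sorted[8] = cac$cdcdddbcbbcbcadccd
  sorted[9] = cadccdcac$cdcdddbcbbcb
  sorted[10] = cbbcbcadccdcac$cdcdddb
  sorted[11] = cbcadccdcac$cdcdddbcbb
  sorted[12] = ccdcac$cdcdddbcbbcbcad
  sorted[13] = cdcac$cdcdddbcbbcbcadc
  sorted[14] = cdcdddbcbbcbcadccdcac$
  sorted[15] = cdddbcbbcbcadccdcac$cd
  sorted[16] = dbcbbcbcadccdcac$cdcdd
  sorted[17] = dcac$cdcdddbcbbcbcadcc
  sorted[18] = dccdcac$cdcdddbcbbcbca
  sorted[19] = dcdddbcbbcbcadccdcac$c
  sorted[20] = ddbcbbcbcadccdcac$cdcd
  sorted[21] = dddbcbbcbcadccdcac$cdc
sorted[5] = bcbbcbcadccdcac$cdcddd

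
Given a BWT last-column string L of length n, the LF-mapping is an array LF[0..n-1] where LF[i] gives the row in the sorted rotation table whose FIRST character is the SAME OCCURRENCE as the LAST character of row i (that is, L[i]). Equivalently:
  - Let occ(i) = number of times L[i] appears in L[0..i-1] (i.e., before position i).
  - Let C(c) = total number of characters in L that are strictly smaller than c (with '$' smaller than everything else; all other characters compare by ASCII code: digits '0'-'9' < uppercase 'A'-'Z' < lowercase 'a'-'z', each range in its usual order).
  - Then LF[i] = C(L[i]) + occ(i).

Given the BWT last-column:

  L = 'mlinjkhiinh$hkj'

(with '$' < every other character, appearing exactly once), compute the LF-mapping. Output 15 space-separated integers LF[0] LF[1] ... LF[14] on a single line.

Answer: 12 11 4 13 7 9 1 5 6 14 2 0 3 10 8

Derivation:
Char counts: '$':1, 'h':3, 'i':3, 'j':2, 'k':2, 'l':1, 'm':1, 'n':2
C (first-col start): C('$')=0, C('h')=1, C('i')=4, C('j')=7, C('k')=9, C('l')=11, C('m')=12, C('n')=13
L[0]='m': occ=0, LF[0]=C('m')+0=12+0=12
L[1]='l': occ=0, LF[1]=C('l')+0=11+0=11
L[2]='i': occ=0, LF[2]=C('i')+0=4+0=4
L[3]='n': occ=0, LF[3]=C('n')+0=13+0=13
L[4]='j': occ=0, LF[4]=C('j')+0=7+0=7
L[5]='k': occ=0, LF[5]=C('k')+0=9+0=9
L[6]='h': occ=0, LF[6]=C('h')+0=1+0=1
L[7]='i': occ=1, LF[7]=C('i')+1=4+1=5
L[8]='i': occ=2, LF[8]=C('i')+2=4+2=6
L[9]='n': occ=1, LF[9]=C('n')+1=13+1=14
L[10]='h': occ=1, LF[10]=C('h')+1=1+1=2
L[11]='$': occ=0, LF[11]=C('$')+0=0+0=0
L[12]='h': occ=2, LF[12]=C('h')+2=1+2=3
L[13]='k': occ=1, LF[13]=C('k')+1=9+1=10
L[14]='j': occ=1, LF[14]=C('j')+1=7+1=8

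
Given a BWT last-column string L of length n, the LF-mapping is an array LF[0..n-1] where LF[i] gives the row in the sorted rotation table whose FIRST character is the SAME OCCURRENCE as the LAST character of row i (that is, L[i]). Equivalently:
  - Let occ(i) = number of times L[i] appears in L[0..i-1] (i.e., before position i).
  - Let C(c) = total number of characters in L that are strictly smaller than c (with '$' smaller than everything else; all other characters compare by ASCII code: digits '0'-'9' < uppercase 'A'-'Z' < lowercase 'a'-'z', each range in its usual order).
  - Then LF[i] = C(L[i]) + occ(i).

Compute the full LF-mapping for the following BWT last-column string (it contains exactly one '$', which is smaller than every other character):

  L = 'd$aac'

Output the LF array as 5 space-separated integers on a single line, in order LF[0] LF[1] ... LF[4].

Char counts: '$':1, 'a':2, 'c':1, 'd':1
C (first-col start): C('$')=0, C('a')=1, C('c')=3, C('d')=4
L[0]='d': occ=0, LF[0]=C('d')+0=4+0=4
L[1]='$': occ=0, LF[1]=C('$')+0=0+0=0
L[2]='a': occ=0, LF[2]=C('a')+0=1+0=1
L[3]='a': occ=1, LF[3]=C('a')+1=1+1=2
L[4]='c': occ=0, LF[4]=C('c')+0=3+0=3

Answer: 4 0 1 2 3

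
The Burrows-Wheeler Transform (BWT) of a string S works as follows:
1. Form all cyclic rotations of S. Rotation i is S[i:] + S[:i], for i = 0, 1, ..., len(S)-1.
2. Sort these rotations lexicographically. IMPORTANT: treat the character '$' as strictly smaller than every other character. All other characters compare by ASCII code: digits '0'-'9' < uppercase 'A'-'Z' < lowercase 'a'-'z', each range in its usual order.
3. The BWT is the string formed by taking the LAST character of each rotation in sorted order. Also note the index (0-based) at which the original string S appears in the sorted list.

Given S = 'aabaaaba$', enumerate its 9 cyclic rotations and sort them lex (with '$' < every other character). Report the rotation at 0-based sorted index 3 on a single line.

Answer: aaba$aaba

Derivation:
All 9 rotations (rotation i = S[i:]+S[:i]):
  rot[0] = aabaaaba$
  rot[1] = abaaaba$a
  rot[2] = baaaba$aa
  rot[3] = aaaba$aab
  rot[4] = aaba$aaba
  rot[5] = aba$aabaa
  rot[6] = ba$aabaaa
  rot[7] = a$aabaaab
  rot[8] = $aabaaaba
Sorted (with $ < everything):
  sorted[0] = $aabaaaba
  sorted[1] = a$aabaaab
  sorted[2] = aaaba$aab
  sorted[3] = aaba$aaba
  sorted[4] = aabaaaba$
  sorted[5] = aba$aabaa
  sorted[6] = abaaaba$a
  sorted[7] = ba$aabaaa
  sorted[8] = baaaba$aa
sorted[3] = aaba$aaba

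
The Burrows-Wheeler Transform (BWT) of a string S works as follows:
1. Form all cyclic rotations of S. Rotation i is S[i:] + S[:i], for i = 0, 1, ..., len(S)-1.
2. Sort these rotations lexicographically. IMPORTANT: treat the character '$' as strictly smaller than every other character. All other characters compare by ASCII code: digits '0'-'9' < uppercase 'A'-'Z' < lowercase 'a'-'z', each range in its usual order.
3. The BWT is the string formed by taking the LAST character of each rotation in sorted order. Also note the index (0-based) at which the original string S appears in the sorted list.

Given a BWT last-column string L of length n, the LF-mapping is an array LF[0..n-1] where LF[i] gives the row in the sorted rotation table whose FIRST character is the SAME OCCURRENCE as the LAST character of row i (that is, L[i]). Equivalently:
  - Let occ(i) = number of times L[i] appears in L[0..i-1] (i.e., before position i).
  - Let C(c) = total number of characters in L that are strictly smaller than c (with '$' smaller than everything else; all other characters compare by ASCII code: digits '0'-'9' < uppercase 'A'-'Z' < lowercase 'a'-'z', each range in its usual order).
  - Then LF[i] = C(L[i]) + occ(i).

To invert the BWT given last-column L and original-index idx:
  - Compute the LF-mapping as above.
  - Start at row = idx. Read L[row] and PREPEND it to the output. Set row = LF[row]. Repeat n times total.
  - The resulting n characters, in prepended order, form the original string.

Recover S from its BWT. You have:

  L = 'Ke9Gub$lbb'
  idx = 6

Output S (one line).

Answer: bubble9GK$

Derivation:
LF mapping: 3 7 1 2 9 4 0 8 5 6
Walk LF starting at row 6, prepending L[row]:
  step 1: row=6, L[6]='$', prepend. Next row=LF[6]=0
  step 2: row=0, L[0]='K', prepend. Next row=LF[0]=3
  step 3: row=3, L[3]='G', prepend. Next row=LF[3]=2
  step 4: row=2, L[2]='9', prepend. Next row=LF[2]=1
  step 5: row=1, L[1]='e', prepend. Next row=LF[1]=7
  step 6: row=7, L[7]='l', prepend. Next row=LF[7]=8
  step 7: row=8, L[8]='b', prepend. Next row=LF[8]=5
  step 8: row=5, L[5]='b', prepend. Next row=LF[5]=4
  step 9: row=4, L[4]='u', prepend. Next row=LF[4]=9
  step 10: row=9, L[9]='b', prepend. Next row=LF[9]=6
Reversed output: bubble9GK$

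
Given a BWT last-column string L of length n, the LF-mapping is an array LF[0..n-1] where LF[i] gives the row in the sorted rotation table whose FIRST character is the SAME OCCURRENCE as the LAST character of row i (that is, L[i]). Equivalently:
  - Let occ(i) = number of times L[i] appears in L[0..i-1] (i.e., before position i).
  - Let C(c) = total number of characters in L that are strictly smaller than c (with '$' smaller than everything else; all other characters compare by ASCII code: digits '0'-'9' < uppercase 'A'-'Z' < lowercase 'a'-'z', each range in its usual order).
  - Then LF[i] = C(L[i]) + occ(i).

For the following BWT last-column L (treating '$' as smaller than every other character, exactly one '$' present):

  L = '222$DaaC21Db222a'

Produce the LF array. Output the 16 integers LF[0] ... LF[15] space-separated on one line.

Answer: 2 3 4 0 10 12 13 9 5 1 11 15 6 7 8 14

Derivation:
Char counts: '$':1, '1':1, '2':7, 'C':1, 'D':2, 'a':3, 'b':1
C (first-col start): C('$')=0, C('1')=1, C('2')=2, C('C')=9, C('D')=10, C('a')=12, C('b')=15
L[0]='2': occ=0, LF[0]=C('2')+0=2+0=2
L[1]='2': occ=1, LF[1]=C('2')+1=2+1=3
L[2]='2': occ=2, LF[2]=C('2')+2=2+2=4
L[3]='$': occ=0, LF[3]=C('$')+0=0+0=0
L[4]='D': occ=0, LF[4]=C('D')+0=10+0=10
L[5]='a': occ=0, LF[5]=C('a')+0=12+0=12
L[6]='a': occ=1, LF[6]=C('a')+1=12+1=13
L[7]='C': occ=0, LF[7]=C('C')+0=9+0=9
L[8]='2': occ=3, LF[8]=C('2')+3=2+3=5
L[9]='1': occ=0, LF[9]=C('1')+0=1+0=1
L[10]='D': occ=1, LF[10]=C('D')+1=10+1=11
L[11]='b': occ=0, LF[11]=C('b')+0=15+0=15
L[12]='2': occ=4, LF[12]=C('2')+4=2+4=6
L[13]='2': occ=5, LF[13]=C('2')+5=2+5=7
L[14]='2': occ=6, LF[14]=C('2')+6=2+6=8
L[15]='a': occ=2, LF[15]=C('a')+2=12+2=14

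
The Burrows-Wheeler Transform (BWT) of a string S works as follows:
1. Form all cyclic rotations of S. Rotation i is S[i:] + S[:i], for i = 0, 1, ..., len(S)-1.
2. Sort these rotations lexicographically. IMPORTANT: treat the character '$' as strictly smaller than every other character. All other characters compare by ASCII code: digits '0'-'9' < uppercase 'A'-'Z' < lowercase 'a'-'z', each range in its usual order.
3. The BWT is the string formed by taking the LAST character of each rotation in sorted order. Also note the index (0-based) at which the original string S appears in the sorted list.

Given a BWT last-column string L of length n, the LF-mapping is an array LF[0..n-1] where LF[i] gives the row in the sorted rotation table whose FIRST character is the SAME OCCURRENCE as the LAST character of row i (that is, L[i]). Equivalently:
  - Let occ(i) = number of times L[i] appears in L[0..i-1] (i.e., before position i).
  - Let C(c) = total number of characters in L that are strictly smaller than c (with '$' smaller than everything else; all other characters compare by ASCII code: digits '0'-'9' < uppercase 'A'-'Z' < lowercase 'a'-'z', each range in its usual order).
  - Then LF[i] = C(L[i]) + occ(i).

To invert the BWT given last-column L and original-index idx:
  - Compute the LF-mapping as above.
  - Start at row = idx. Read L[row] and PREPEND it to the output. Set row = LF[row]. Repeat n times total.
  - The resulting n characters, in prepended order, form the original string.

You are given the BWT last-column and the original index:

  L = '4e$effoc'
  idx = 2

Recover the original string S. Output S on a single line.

Answer: coffee4$

Derivation:
LF mapping: 1 3 0 4 5 6 7 2
Walk LF starting at row 2, prepending L[row]:
  step 1: row=2, L[2]='$', prepend. Next row=LF[2]=0
  step 2: row=0, L[0]='4', prepend. Next row=LF[0]=1
  step 3: row=1, L[1]='e', prepend. Next row=LF[1]=3
  step 4: row=3, L[3]='e', prepend. Next row=LF[3]=4
  step 5: row=4, L[4]='f', prepend. Next row=LF[4]=5
  step 6: row=5, L[5]='f', prepend. Next row=LF[5]=6
  step 7: row=6, L[6]='o', prepend. Next row=LF[6]=7
  step 8: row=7, L[7]='c', prepend. Next row=LF[7]=2
Reversed output: coffee4$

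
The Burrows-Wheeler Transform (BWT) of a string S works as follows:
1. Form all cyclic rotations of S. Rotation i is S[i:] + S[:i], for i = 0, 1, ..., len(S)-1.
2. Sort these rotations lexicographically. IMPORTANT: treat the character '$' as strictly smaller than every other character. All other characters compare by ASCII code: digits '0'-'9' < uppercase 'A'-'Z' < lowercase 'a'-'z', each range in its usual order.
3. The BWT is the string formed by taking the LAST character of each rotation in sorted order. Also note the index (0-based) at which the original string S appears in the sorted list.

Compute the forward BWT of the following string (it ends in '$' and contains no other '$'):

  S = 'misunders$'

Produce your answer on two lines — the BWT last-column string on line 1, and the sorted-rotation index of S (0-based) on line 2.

All 10 rotations (rotation i = S[i:]+S[:i]):
  rot[0] = misunders$
  rot[1] = isunders$m
  rot[2] = sunders$mi
  rot[3] = unders$mis
  rot[4] = nders$misu
  rot[5] = ders$misun
  rot[6] = ers$misund
  rot[7] = rs$misunde
  rot[8] = s$misunder
  rot[9] = $misunders
Sorted (with $ < everything):
  sorted[0] = $misunders  (last char: 's')
  sorted[1] = ders$misun  (last char: 'n')
  sorted[2] = ers$misund  (last char: 'd')
  sorted[3] = isunders$m  (last char: 'm')
  sorted[4] = misunders$  (last char: '$')
  sorted[5] = nders$misu  (last char: 'u')
  sorted[6] = rs$misunde  (last char: 'e')
  sorted[7] = s$misunder  (last char: 'r')
  sorted[8] = sunders$mi  (last char: 'i')
  sorted[9] = unders$mis  (last char: 's')
Last column: sndm$ueris
Original string S is at sorted index 4

Answer: sndm$ueris
4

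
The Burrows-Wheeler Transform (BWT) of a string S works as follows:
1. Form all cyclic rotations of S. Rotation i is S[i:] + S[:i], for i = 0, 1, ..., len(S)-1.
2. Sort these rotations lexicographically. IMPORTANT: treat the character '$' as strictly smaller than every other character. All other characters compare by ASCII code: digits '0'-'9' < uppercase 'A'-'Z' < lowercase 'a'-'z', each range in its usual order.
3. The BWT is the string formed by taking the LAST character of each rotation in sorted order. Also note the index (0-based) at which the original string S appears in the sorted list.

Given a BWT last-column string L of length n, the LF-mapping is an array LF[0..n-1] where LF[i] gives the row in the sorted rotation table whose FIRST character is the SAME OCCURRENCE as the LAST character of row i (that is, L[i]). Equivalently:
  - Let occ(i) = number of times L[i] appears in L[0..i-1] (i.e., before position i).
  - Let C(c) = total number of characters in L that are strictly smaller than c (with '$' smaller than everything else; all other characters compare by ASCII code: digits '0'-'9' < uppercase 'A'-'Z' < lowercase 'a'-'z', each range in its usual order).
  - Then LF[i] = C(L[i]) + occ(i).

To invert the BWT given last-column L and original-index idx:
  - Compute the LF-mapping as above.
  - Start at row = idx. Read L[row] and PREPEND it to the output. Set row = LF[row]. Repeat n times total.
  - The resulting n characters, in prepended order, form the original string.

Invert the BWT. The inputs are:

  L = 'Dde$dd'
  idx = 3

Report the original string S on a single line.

LF mapping: 1 2 5 0 3 4
Walk LF starting at row 3, prepending L[row]:
  step 1: row=3, L[3]='$', prepend. Next row=LF[3]=0
  step 2: row=0, L[0]='D', prepend. Next row=LF[0]=1
  step 3: row=1, L[1]='d', prepend. Next row=LF[1]=2
  step 4: row=2, L[2]='e', prepend. Next row=LF[2]=5
  step 5: row=5, L[5]='d', prepend. Next row=LF[5]=4
  step 6: row=4, L[4]='d', prepend. Next row=LF[4]=3
Reversed output: ddedD$

Answer: ddedD$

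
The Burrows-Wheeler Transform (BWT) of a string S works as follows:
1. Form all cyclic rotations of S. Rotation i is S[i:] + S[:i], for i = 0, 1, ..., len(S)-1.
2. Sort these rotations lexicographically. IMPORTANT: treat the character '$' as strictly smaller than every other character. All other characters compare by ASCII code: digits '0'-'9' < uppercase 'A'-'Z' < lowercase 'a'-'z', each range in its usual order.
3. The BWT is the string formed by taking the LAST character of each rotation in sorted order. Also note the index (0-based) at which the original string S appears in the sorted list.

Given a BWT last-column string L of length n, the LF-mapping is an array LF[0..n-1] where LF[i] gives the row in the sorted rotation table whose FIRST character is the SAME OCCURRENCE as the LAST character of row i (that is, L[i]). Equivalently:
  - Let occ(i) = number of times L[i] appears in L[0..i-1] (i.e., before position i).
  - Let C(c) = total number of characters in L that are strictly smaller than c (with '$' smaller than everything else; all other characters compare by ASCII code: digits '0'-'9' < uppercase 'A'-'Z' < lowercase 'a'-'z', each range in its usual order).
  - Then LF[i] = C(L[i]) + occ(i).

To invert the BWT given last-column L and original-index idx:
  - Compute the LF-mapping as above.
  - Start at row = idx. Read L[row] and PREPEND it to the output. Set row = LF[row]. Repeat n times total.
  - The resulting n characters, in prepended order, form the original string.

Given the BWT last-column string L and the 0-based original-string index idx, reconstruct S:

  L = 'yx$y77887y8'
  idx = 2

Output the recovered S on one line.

Answer: 78x788yy7y$

Derivation:
LF mapping: 8 7 0 9 1 2 4 5 3 10 6
Walk LF starting at row 2, prepending L[row]:
  step 1: row=2, L[2]='$', prepend. Next row=LF[2]=0
  step 2: row=0, L[0]='y', prepend. Next row=LF[0]=8
  step 3: row=8, L[8]='7', prepend. Next row=LF[8]=3
  step 4: row=3, L[3]='y', prepend. Next row=LF[3]=9
  step 5: row=9, L[9]='y', prepend. Next row=LF[9]=10
  step 6: row=10, L[10]='8', prepend. Next row=LF[10]=6
  step 7: row=6, L[6]='8', prepend. Next row=LF[6]=4
  step 8: row=4, L[4]='7', prepend. Next row=LF[4]=1
  step 9: row=1, L[1]='x', prepend. Next row=LF[1]=7
  step 10: row=7, L[7]='8', prepend. Next row=LF[7]=5
  step 11: row=5, L[5]='7', prepend. Next row=LF[5]=2
Reversed output: 78x788yy7y$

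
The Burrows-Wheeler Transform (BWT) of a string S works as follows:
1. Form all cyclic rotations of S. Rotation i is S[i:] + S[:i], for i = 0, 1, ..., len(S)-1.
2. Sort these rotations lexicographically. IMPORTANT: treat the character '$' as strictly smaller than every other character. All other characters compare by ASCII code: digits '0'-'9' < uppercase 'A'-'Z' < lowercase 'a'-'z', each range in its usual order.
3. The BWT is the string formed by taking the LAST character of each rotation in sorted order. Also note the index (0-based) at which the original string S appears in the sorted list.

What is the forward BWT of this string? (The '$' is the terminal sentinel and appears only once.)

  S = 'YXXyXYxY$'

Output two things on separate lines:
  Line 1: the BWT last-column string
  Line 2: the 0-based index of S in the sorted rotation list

Answer: YYyXx$XYX
5

Derivation:
All 9 rotations (rotation i = S[i:]+S[:i]):
  rot[0] = YXXyXYxY$
  rot[1] = XXyXYxY$Y
  rot[2] = XyXYxY$YX
  rot[3] = yXYxY$YXX
  rot[4] = XYxY$YXXy
  rot[5] = YxY$YXXyX
  rot[6] = xY$YXXyXY
  rot[7] = Y$YXXyXYx
  rot[8] = $YXXyXYxY
Sorted (with $ < everything):
  sorted[0] = $YXXyXYxY  (last char: 'Y')
  sorted[1] = XXyXYxY$Y  (last char: 'Y')
  sorted[2] = XYxY$YXXy  (last char: 'y')
  sorted[3] = XyXYxY$YX  (last char: 'X')
  sorted[4] = Y$YXXyXYx  (last char: 'x')
  sorted[5] = YXXyXYxY$  (last char: '$')
  sorted[6] = YxY$YXXyX  (last char: 'X')
  sorted[7] = xY$YXXyXY  (last char: 'Y')
  sorted[8] = yXYxY$YXX  (last char: 'X')
Last column: YYyXx$XYX
Original string S is at sorted index 5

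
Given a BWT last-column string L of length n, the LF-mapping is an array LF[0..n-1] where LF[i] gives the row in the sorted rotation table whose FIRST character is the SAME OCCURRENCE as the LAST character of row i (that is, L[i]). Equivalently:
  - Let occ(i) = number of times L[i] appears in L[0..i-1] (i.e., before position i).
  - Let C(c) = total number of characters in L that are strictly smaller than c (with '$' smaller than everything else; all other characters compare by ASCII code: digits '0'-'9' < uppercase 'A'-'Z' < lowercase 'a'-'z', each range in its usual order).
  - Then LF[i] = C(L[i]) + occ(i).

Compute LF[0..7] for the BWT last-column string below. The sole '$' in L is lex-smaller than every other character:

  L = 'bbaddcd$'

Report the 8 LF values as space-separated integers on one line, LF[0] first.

Answer: 2 3 1 5 6 4 7 0

Derivation:
Char counts: '$':1, 'a':1, 'b':2, 'c':1, 'd':3
C (first-col start): C('$')=0, C('a')=1, C('b')=2, C('c')=4, C('d')=5
L[0]='b': occ=0, LF[0]=C('b')+0=2+0=2
L[1]='b': occ=1, LF[1]=C('b')+1=2+1=3
L[2]='a': occ=0, LF[2]=C('a')+0=1+0=1
L[3]='d': occ=0, LF[3]=C('d')+0=5+0=5
L[4]='d': occ=1, LF[4]=C('d')+1=5+1=6
L[5]='c': occ=0, LF[5]=C('c')+0=4+0=4
L[6]='d': occ=2, LF[6]=C('d')+2=5+2=7
L[7]='$': occ=0, LF[7]=C('$')+0=0+0=0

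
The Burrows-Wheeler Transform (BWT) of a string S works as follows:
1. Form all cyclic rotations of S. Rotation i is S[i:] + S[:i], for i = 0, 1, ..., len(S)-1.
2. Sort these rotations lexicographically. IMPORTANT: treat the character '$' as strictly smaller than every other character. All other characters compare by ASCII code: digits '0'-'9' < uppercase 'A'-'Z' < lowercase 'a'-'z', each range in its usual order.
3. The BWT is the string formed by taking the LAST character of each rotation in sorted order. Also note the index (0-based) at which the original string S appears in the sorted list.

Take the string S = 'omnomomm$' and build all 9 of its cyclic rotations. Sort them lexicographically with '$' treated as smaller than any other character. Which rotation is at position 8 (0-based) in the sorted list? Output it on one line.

All 9 rotations (rotation i = S[i:]+S[:i]):
  rot[0] = omnomomm$
  rot[1] = mnomomm$o
  rot[2] = nomomm$om
  rot[3] = omomm$omn
  rot[4] = momm$omno
  rot[5] = omm$omnom
  rot[6] = mm$omnomo
  rot[7] = m$omnomom
  rot[8] = $omnomomm
Sorted (with $ < everything):
  sorted[0] = $omnomomm
  sorted[1] = m$omnomom
  sorted[2] = mm$omnomo
  sorted[3] = mnomomm$o
  sorted[4] = momm$omno
  sorted[5] = nomomm$om
  sorted[6] = omm$omnom
  sorted[7] = omnomomm$
  sorted[8] = omomm$omn
sorted[8] = omomm$omn

Answer: omomm$omn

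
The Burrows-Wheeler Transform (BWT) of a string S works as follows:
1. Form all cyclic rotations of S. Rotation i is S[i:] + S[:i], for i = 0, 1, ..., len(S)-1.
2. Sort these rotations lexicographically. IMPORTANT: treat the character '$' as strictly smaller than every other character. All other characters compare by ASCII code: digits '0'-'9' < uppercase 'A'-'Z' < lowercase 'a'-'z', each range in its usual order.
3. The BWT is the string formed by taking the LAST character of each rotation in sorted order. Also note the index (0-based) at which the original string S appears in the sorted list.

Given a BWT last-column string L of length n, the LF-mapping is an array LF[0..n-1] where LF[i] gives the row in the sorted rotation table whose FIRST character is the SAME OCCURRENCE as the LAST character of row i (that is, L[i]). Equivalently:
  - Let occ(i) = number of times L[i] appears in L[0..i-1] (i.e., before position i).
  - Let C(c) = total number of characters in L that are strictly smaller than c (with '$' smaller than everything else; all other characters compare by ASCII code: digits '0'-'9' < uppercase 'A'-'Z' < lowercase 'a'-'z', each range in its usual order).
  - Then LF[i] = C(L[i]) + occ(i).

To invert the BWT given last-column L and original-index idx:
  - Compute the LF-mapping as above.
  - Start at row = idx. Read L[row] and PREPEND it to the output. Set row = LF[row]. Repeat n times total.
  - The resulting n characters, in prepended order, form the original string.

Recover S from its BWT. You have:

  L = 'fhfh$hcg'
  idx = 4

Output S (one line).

Answer: ghhchff$

Derivation:
LF mapping: 2 5 3 6 0 7 1 4
Walk LF starting at row 4, prepending L[row]:
  step 1: row=4, L[4]='$', prepend. Next row=LF[4]=0
  step 2: row=0, L[0]='f', prepend. Next row=LF[0]=2
  step 3: row=2, L[2]='f', prepend. Next row=LF[2]=3
  step 4: row=3, L[3]='h', prepend. Next row=LF[3]=6
  step 5: row=6, L[6]='c', prepend. Next row=LF[6]=1
  step 6: row=1, L[1]='h', prepend. Next row=LF[1]=5
  step 7: row=5, L[5]='h', prepend. Next row=LF[5]=7
  step 8: row=7, L[7]='g', prepend. Next row=LF[7]=4
Reversed output: ghhchff$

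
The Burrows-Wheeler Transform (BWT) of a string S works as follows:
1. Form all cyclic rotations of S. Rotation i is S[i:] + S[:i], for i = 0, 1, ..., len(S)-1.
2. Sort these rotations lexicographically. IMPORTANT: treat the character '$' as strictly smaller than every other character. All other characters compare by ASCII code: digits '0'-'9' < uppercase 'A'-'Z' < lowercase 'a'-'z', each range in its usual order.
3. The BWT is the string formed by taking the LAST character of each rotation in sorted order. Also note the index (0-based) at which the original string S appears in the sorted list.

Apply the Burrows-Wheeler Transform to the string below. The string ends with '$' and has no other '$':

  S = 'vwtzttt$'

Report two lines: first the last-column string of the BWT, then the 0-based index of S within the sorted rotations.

All 8 rotations (rotation i = S[i:]+S[:i]):
  rot[0] = vwtzttt$
  rot[1] = wtzttt$v
  rot[2] = tzttt$vw
  rot[3] = zttt$vwt
  rot[4] = ttt$vwtz
  rot[5] = tt$vwtzt
  rot[6] = t$vwtztt
  rot[7] = $vwtzttt
Sorted (with $ < everything):
  sorted[0] = $vwtzttt  (last char: 't')
  sorted[1] = t$vwtztt  (last char: 't')
  sorted[2] = tt$vwtzt  (last char: 't')
  sorted[3] = ttt$vwtz  (last char: 'z')
  sorted[4] = tzttt$vw  (last char: 'w')
  sorted[5] = vwtzttt$  (last char: '$')
  sorted[6] = wtzttt$v  (last char: 'v')
  sorted[7] = zttt$vwt  (last char: 't')
Last column: tttzw$vt
Original string S is at sorted index 5

Answer: tttzw$vt
5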